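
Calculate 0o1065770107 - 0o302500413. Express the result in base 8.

Subtract column by column in base 8:
  7-3 → 4
  0-1 → 7 (borrow)
  1-4-1 → 4 (borrow)
  0-0-1 → 7 (borrow)
  7-0-1 → 6
  7-5 → 2
  5-2 → 3
  6-0 → 6
  0-3 → 5 (borrow)
  1-0-1 → 0

0o563267474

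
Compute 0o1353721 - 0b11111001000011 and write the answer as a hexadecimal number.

0x5998e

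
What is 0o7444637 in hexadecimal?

0x1e499f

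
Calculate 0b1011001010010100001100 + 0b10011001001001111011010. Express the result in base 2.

0b11110010011100011100110

Add column by column in base 2, right to left:
  0+0 = 0
  0+1 = 1
  1+0 = 1
  1+1 = 0 carry 1
  0+1+1 = 0 carry 1
  0+0+1 = 1
  0+1 = 1
  0+1 = 1
  1+1 = 0 carry 1
  0+1+1 = 0 carry 1
  1+0+1 = 0 carry 1
  0+0+1 = 1
  0+1 = 1
  1+0 = 1
  0+0 = 0
  1+1 = 0 carry 1
  0+0+1 = 1
  0+0 = 0
  1+1 = 0 carry 1
  1+1+1 = 1 carry 1
  0+0+1 = 1
  1+0 = 1
  0+1 = 1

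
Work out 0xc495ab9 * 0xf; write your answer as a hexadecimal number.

Multiply each base-16 digit by 15, carrying:
  9×15 = 135 → write 7 carry 8
  b×15+8 = 173 → write d carry 10
  a×15+10 = 160 → write 0 carry 10
  5×15+10 = 85 → write 5 carry 5
  9×15+5 = 140 → write c carry 8
  4×15+8 = 68 → write 4 carry 4
  c×15+4 = 184 → write 8 carry 11
  remaining carry: b

0xb84c50d7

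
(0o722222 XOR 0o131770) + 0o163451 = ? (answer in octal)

0o777223

First 0o722222 XOR 0o131770 = 0o613552.
Add column by column in base 8, right to left:
  2+1 = 3
  5+5 = 2 carry 1
  5+4+1 = 2 carry 1
  3+3+1 = 7
  1+6 = 7
  6+1 = 7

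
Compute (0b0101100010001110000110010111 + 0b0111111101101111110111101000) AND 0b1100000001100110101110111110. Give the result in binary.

0b1100000001100100101100111110

Add column by column in base 2, right to left:
  1+0 = 1
  1+0 = 1
  1+0 = 1
  0+1 = 1
  1+0 = 1
  0+1 = 1
  0+1 = 1
  1+1 = 0 carry 1
  1+1+1 = 1 carry 1
  0+0+1 = 1
  0+1 = 1
  0+1 = 1
  0+1 = 1
  1+1 = 0 carry 1
  1+1+1 = 1 carry 1
  1+1+1 = 1 carry 1
  0+0+1 = 1
  0+1 = 1
  0+1 = 1
  1+0 = 1
  0+1 = 1
  0+1 = 1
  0+1 = 1
  1+1 = 0 carry 1
  1+1+1 = 1 carry 1
  0+1+1 = 0 carry 1
  1+1+1 = 1 carry 1
  final carry 1
Sum = 0b1101011111111101111101111111; now AND with 0b1100000001100110101110111110:
  1101011111111101111101111111
& 1100000001100110101110111110
= 1100000001100100101100111110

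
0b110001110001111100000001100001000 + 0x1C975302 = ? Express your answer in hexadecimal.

0b110001110001111100000001100001000 = 0x18E3E0308 in hexadecimal.
Add column by column in base 16, right to left:
  8+2 = A
  0+0 = 0
  3+3 = 6
  0+5 = 5
  E+7 = 5 carry 1
  3+9+1 = D
  E+C = A carry 1
  8+1+1 = A
  1+0 = 1

0x1AAD5560A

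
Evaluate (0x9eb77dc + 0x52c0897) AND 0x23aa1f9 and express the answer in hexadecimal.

Add column by column in base 16, right to left:
  c+7 = 3 carry 1
  d+9+1 = 7 carry 1
  7+8+1 = 0 carry 1
  7+0+1 = 8
  b+c = 7 carry 1
  e+2+1 = 1 carry 1
  9+5+1 = f
Sum = 0xf178073; now AND with 0x23aa1f9:
  f&2=2, 1&3=1, 7&a=2, 8&a=8, 0&1=0, 7&f=7, 3&9=1

0x2128071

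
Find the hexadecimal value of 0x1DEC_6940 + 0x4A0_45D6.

Add column by column in base 16, right to left:
  0+6 = 6
  4+D = 1 carry 1
  9+5+1 = F
  6+4 = A
  C+0 = C
  E+A = 8 carry 1
  D+4+1 = 2 carry 1
  1+0+1 = 2

0x228CAF16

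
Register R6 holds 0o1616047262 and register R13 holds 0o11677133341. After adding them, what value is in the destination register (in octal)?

Add column by column in base 8, right to left:
  2+1 = 3
  6+4 = 2 carry 1
  2+3+1 = 6
  7+3 = 2 carry 1
  4+3+1 = 0 carry 1
  0+1+1 = 2
  6+7 = 5 carry 1
  1+7+1 = 1 carry 1
  6+6+1 = 5 carry 1
  1+1+1 = 3
  0+1 = 1

0o13515202623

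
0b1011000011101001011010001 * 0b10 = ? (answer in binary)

Multiply each base-2 digit by 2, carrying:
  1×2 = 2 → write 0 carry 1
  0×2+1 = 1 → write 1
  0×2 = 0 → write 0
  0×2 = 0 → write 0
  1×2 = 2 → write 0 carry 1
  0×2+1 = 1 → write 1
  1×2 = 2 → write 0 carry 1
  1×2+1 = 3 → write 1 carry 1
  0×2+1 = 1 → write 1
  1×2 = 2 → write 0 carry 1
  0×2+1 = 1 → write 1
  0×2 = 0 → write 0
  1×2 = 2 → write 0 carry 1
  0×2+1 = 1 → write 1
  1×2 = 2 → write 0 carry 1
  1×2+1 = 3 → write 1 carry 1
  1×2+1 = 3 → write 1 carry 1
  0×2+1 = 1 → write 1
  0×2 = 0 → write 0
  0×2 = 0 → write 0
  0×2 = 0 → write 0
  1×2 = 2 → write 0 carry 1
  1×2+1 = 3 → write 1 carry 1
  0×2+1 = 1 → write 1
  1×2 = 2 → write 0 carry 1
  remaining carry: 1

0b10110000111010010110100010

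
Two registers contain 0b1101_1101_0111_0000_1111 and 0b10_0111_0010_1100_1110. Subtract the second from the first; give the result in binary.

Subtract column by column in base 2:
  1-0 → 1
  1-1 → 0
  1-1 → 0
  1-1 → 0
  0-0 → 0
  0-0 → 0
  0-1 → 1 (borrow)
  0-1-1 → 0 (borrow)
  1-0-1 → 0
  1-1 → 0
  1-0 → 1
  0-0 → 0
  1-1 → 0
  0-1 → 1 (borrow)
  1-1-1 → 1 (borrow)
  1-0-1 → 0
  1-0 → 1
  0-1 → 1 (borrow)
  1-0-1 → 0
  1-0 → 1

0b10110110010001000001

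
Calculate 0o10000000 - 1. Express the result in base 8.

The trailing 7 digits are 0, so subtracting 1 borrows through: they become 7 and the next digit up decrements.

0o7777777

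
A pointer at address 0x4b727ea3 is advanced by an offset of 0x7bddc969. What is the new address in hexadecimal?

0xc750480c

Add column by column in base 16, right to left:
  3+9 = c
  a+6 = 0 carry 1
  e+9+1 = 8 carry 1
  7+c+1 = 4 carry 1
  2+d+1 = 0 carry 1
  7+d+1 = 5 carry 1
  b+b+1 = 7 carry 1
  4+7+1 = c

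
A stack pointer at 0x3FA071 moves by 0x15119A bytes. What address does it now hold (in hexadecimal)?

Add column by column in base 16, right to left:
  1+A = B
  7+9 = 0 carry 1
  0+1+1 = 2
  A+1 = B
  F+5 = 4 carry 1
  3+1+1 = 5

0x54B20B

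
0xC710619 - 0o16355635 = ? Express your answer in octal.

0o1415625174

0xC710619 = 0o1434203031 in octal.
Subtract column by column in base 8:
  1-5 → 4 (borrow)
  3-3-1 → 7 (borrow)
  0-6-1 → 1 (borrow)
  3-5-1 → 5 (borrow)
  0-5-1 → 2 (borrow)
  2-3-1 → 6 (borrow)
  4-6-1 → 5 (borrow)
  3-1-1 → 1
  4-0 → 4
  1-0 → 1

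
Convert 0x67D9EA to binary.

Expand each hex digit to 4 bits: 6=0110 7=0111 D=1101 9=1001 E=1110 A=1010.

0b11001111101100111101010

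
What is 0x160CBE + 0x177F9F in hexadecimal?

Add column by column in base 16, right to left:
  E+F = D carry 1
  B+9+1 = 5 carry 1
  C+F+1 = C carry 1
  0+7+1 = 8
  6+7 = D
  1+1 = 2

0x2D8C5D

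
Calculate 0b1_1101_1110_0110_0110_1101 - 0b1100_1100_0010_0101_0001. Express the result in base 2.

0b100010010010000011100

Subtract column by column in base 2:
  1-1 → 0
  0-0 → 0
  1-0 → 1
  1-0 → 1
  0-1 → 1 (borrow)
  1-0-1 → 0
  1-1 → 0
  0-0 → 0
  0-0 → 0
  1-1 → 0
  1-0 → 1
  0-0 → 0
  0-0 → 0
  1-0 → 1
  1-1 → 0
  1-1 → 0
  1-0 → 1
  0-0 → 0
  1-1 → 0
  1-1 → 0
  1-0 → 1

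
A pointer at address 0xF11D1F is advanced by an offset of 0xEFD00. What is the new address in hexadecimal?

0x1001A1F

Add column by column in base 16, right to left:
  F+0 = F
  1+0 = 1
  D+D = A carry 1
  1+F+1 = 1 carry 1
  1+E+1 = 0 carry 1
  F+0+1 = 0 carry 1
  final carry 1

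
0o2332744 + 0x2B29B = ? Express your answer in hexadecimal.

0o2332744 = 0x9B5E4 in hexadecimal.
Add column by column in base 16, right to left:
  4+B = F
  E+9 = 7 carry 1
  5+2+1 = 8
  B+B = 6 carry 1
  9+2+1 = C

0xC687F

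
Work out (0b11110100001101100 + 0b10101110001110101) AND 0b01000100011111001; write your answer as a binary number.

0b11100001

Add column by column in base 2, right to left:
  0+1 = 1
  0+0 = 0
  1+1 = 0 carry 1
  1+0+1 = 0 carry 1
  0+1+1 = 0 carry 1
  1+1+1 = 1 carry 1
  1+1+1 = 1 carry 1
  0+0+1 = 1
  0+0 = 0
  0+0 = 0
  0+1 = 1
  1+1 = 0 carry 1
  0+1+1 = 0 carry 1
  1+0+1 = 0 carry 1
  1+1+1 = 1 carry 1
  1+0+1 = 0 carry 1
  1+1+1 = 1 carry 1
  final carry 1
Sum = 0b110100010011100001; now AND with 0b01000100011111001:
  110100010011100001
& 001000100011111001
= 000000000011100001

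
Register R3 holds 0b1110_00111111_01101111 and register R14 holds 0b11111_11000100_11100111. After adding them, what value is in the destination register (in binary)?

Add column by column in base 2, right to left:
  1+1 = 0 carry 1
  1+1+1 = 1 carry 1
  1+1+1 = 1 carry 1
  1+0+1 = 0 carry 1
  0+0+1 = 1
  1+1 = 0 carry 1
  1+1+1 = 1 carry 1
  0+1+1 = 0 carry 1
  1+0+1 = 0 carry 1
  1+0+1 = 0 carry 1
  1+1+1 = 1 carry 1
  1+0+1 = 0 carry 1
  1+0+1 = 0 carry 1
  1+0+1 = 0 carry 1
  0+1+1 = 0 carry 1
  0+1+1 = 0 carry 1
  0+1+1 = 0 carry 1
  1+1+1 = 1 carry 1
  1+1+1 = 1 carry 1
  1+1+1 = 1 carry 1
  0+1+1 = 0 carry 1
  final carry 1

0b1011100000010001010110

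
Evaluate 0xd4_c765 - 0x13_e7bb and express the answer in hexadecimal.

Subtract column by column in base 16:
  5-b → a (borrow)
  6-b-1 → a (borrow)
  7-7-1 → f (borrow)
  c-e-1 → d (borrow)
  4-3-1 → 0
  d-1 → c

0xc0dfaa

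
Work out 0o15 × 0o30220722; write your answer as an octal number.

Multiply each base-8 digit by 13, carrying:
  2×13 = 26 → write 2 carry 3
  2×13+3 = 29 → write 5 carry 3
  7×13+3 = 94 → write 6 carry 11
  0×13+11 = 11 → write 3 carry 1
  2×13+1 = 27 → write 3 carry 3
  2×13+3 = 29 → write 5 carry 3
  0×13+3 = 3 → write 3
  3×13 = 39 → write 7 carry 4
  remaining carry: 4

0o473533652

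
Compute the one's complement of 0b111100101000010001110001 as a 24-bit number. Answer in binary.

Invert each bit: 111100101000010001110001 → 000011010111101110001110.

0b000011010111101110001110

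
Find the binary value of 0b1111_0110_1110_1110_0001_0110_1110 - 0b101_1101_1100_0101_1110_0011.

0b1111000100010001101110001011

Subtract column by column in base 2:
  0-1 → 1 (borrow)
  1-1-1 → 1 (borrow)
  1-0-1 → 0
  1-0 → 1
  0-0 → 0
  1-1 → 0
  1-1 → 0
  0-1 → 1 (borrow)
  1-1-1 → 1 (borrow)
  0-0-1 → 1 (borrow)
  0-1-1 → 0 (borrow)
  0-0-1 → 1 (borrow)
  0-0-1 → 1 (borrow)
  1-0-1 → 0
  1-1 → 0
  1-1 → 0
  0-1 → 1 (borrow)
  1-0-1 → 0
  1-1 → 0
  1-1 → 0
  0-1 → 1 (borrow)
  1-0-1 → 0
  1-1 → 0
  0-0 → 0
  1-0 → 1
  1-0 → 1
  1-0 → 1
  1-0 → 1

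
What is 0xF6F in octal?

Expand each hex digit to 4 bits: F=1111 6=0110 F=1111.
Group the bits in threes: 111 101 101 111 → 7557.

0o7557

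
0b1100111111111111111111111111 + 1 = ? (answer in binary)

The trailing 24 digits are 1 (max in base 2), so adding 1 cascades: they roll to 0 and the next digit up increments.

0b1101000000000000000000000000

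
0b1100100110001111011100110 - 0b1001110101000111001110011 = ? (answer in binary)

Subtract column by column in base 2:
  0-1 → 1 (borrow)
  1-1-1 → 1 (borrow)
  1-0-1 → 0
  0-0 → 0
  0-1 → 1 (borrow)
  1-1-1 → 1 (borrow)
  1-1-1 → 1 (borrow)
  1-0-1 → 0
  0-0 → 0
  1-1 → 0
  1-1 → 0
  1-1 → 0
  1-0 → 1
  0-0 → 0
  0-0 → 0
  0-1 → 1 (borrow)
  1-0-1 → 0
  1-1 → 0
  0-0 → 0
  0-1 → 1 (borrow)
  1-1-1 → 1 (borrow)
  0-1-1 → 0 (borrow)
  0-0-1 → 1 (borrow)
  1-0-1 → 0
  1-1 → 0

0b10110001001000001110011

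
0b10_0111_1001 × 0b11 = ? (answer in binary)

0b11101101011

Multiply each base-2 digit by 3, carrying:
  1×3 = 3 → write 1 carry 1
  0×3+1 = 1 → write 1
  0×3 = 0 → write 0
  1×3 = 3 → write 1 carry 1
  1×3+1 = 4 → write 0 carry 2
  1×3+2 = 5 → write 1 carry 2
  1×3+2 = 5 → write 1 carry 2
  0×3+2 = 2 → write 0 carry 1
  0×3+1 = 1 → write 1
  1×3 = 3 → write 1 carry 1
  remaining carry: 1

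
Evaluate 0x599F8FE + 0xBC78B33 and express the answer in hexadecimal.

Add column by column in base 16, right to left:
  E+3 = 1 carry 1
  F+3+1 = 3 carry 1
  8+B+1 = 4 carry 1
  F+8+1 = 8 carry 1
  9+7+1 = 1 carry 1
  9+C+1 = 6 carry 1
  5+B+1 = 1 carry 1
  final carry 1

0x11618431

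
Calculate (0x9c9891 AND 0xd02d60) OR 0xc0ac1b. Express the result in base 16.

0xd0ac1b

0x9c9891 AND 0xd02d60 = 0x900800.
Then OR with 0xc0ac1b.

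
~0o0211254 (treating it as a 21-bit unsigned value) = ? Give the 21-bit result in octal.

0o7566523

Each oct digit d becomes 7−d:
  0→7, 2→5, 1→6, 1→6, 2→5, 5→2, 4→3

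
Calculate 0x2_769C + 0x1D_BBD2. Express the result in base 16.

0x20326E

Add column by column in base 16, right to left:
  C+2 = E
  9+D = 6 carry 1
  6+B+1 = 2 carry 1
  7+B+1 = 3 carry 1
  2+D+1 = 0 carry 1
  0+1+1 = 2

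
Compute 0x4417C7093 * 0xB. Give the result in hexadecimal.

Multiply each base-16 digit by 11, carrying:
  3×11 = 33 → write 1 carry 2
  9×11+2 = 101 → write 5 carry 6
  0×11+6 = 6 → write 6
  7×11 = 77 → write D carry 4
  C×11+4 = 136 → write 8 carry 8
  7×11+8 = 85 → write 5 carry 5
  1×11+5 = 16 → write 0 carry 1
  4×11+1 = 45 → write D carry 2
  4×11+2 = 46 → write E carry 2
  remaining carry: 2

0x2ED058D651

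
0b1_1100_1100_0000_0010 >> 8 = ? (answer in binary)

0b111001100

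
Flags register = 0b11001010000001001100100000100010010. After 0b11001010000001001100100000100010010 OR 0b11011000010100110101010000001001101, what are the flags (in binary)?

0b11011010010101111101110000101011111

OR bit by bit (1 where either bit is 1):
  11001010000001001100100000100010010
| 11011000010100110101010000001001101
= 11011010010101111101110000101011111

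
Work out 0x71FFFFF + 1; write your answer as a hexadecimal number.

0x7200000

The trailing 5 digits are F (max in base 16), so adding 1 cascades: they roll to 0 and the next digit up increments.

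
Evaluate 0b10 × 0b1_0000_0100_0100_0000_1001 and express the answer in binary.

Multiply each base-2 digit by 2, carrying:
  1×2 = 2 → write 0 carry 1
  0×2+1 = 1 → write 1
  0×2 = 0 → write 0
  1×2 = 2 → write 0 carry 1
  0×2+1 = 1 → write 1
  0×2 = 0 → write 0
  0×2 = 0 → write 0
  0×2 = 0 → write 0
  0×2 = 0 → write 0
  0×2 = 0 → write 0
  1×2 = 2 → write 0 carry 1
  0×2+1 = 1 → write 1
  0×2 = 0 → write 0
  0×2 = 0 → write 0
  1×2 = 2 → write 0 carry 1
  0×2+1 = 1 → write 1
  0×2 = 0 → write 0
  0×2 = 0 → write 0
  0×2 = 0 → write 0
  0×2 = 0 → write 0
  1×2 = 2 → write 0 carry 1
  remaining carry: 1

0b1000001000100000010010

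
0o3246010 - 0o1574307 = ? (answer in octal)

Subtract column by column in base 8:
  0-7 → 1 (borrow)
  1-0-1 → 0
  0-3 → 5 (borrow)
  6-4-1 → 1
  4-7 → 5 (borrow)
  2-5-1 → 4 (borrow)
  3-1-1 → 1

0o1451501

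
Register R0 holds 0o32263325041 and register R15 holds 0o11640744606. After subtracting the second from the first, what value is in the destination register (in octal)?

0o20422360233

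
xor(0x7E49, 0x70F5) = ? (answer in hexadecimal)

XOR each hex digit independently (no carries):
  7^7=0, E^0=E, 4^F=B, 9^5=C

0x0EBC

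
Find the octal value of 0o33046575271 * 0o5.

Multiply each base-8 digit by 5, carrying:
  1×5 = 5 → write 5
  7×5 = 35 → write 3 carry 4
  2×5+4 = 14 → write 6 carry 1
  5×5+1 = 26 → write 2 carry 3
  7×5+3 = 38 → write 6 carry 4
  5×5+4 = 29 → write 5 carry 3
  6×5+3 = 33 → write 1 carry 4
  4×5+4 = 24 → write 0 carry 3
  0×5+3 = 3 → write 3
  3×5 = 15 → write 7 carry 1
  3×5+1 = 16 → write 0 carry 2
  remaining carry: 2

0o207301562635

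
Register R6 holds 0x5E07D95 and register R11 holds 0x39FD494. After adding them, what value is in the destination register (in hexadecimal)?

0x9805229

Add column by column in base 16, right to left:
  5+4 = 9
  9+9 = 2 carry 1
  D+4+1 = 2 carry 1
  7+D+1 = 5 carry 1
  0+F+1 = 0 carry 1
  E+9+1 = 8 carry 1
  5+3+1 = 9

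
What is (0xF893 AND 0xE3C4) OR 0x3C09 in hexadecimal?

0xFC89

0xF893 AND 0xE3C4 = 0xE080.
Then OR with 0x3C09.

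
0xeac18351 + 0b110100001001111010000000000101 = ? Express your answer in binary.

0b100011110111010010010001101010110

0xeac18351 = 0b11101010110000011000001101010001 in binary.
Add column by column in base 2, right to left:
  1+1 = 0 carry 1
  0+0+1 = 1
  0+1 = 1
  0+0 = 0
  1+0 = 1
  0+0 = 0
  1+0 = 1
  0+0 = 0
  1+0 = 1
  1+0 = 1
  0+0 = 0
  0+0 = 0
  0+0 = 0
  0+1 = 1
  0+0 = 0
  1+1 = 0 carry 1
  1+1+1 = 1 carry 1
  0+1+1 = 0 carry 1
  0+1+1 = 0 carry 1
  0+0+1 = 1
  0+0 = 0
  0+1 = 1
  1+0 = 1
  1+0 = 1
  0+0 = 0
  1+0 = 1
  0+1 = 1
  1+0 = 1
  0+1 = 1
  1+1 = 0 carry 1
  1+0+1 = 0 carry 1
  1+0+1 = 0 carry 1
  final carry 1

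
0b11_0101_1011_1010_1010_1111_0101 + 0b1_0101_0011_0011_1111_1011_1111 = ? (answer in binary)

0b100101011101110101010110100

Add column by column in base 2, right to left:
  1+1 = 0 carry 1
  0+1+1 = 0 carry 1
  1+1+1 = 1 carry 1
  0+1+1 = 0 carry 1
  1+1+1 = 1 carry 1
  1+1+1 = 1 carry 1
  1+0+1 = 0 carry 1
  1+1+1 = 1 carry 1
  0+1+1 = 0 carry 1
  1+1+1 = 1 carry 1
  0+1+1 = 0 carry 1
  1+1+1 = 1 carry 1
  0+1+1 = 0 carry 1
  1+1+1 = 1 carry 1
  0+0+1 = 1
  1+0 = 1
  1+1 = 0 carry 1
  1+1+1 = 1 carry 1
  0+0+1 = 1
  1+0 = 1
  1+1 = 0 carry 1
  0+0+1 = 1
  1+1 = 0 carry 1
  0+0+1 = 1
  1+1 = 0 carry 1
  1+0+1 = 0 carry 1
  final carry 1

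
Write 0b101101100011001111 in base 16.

0x2D8CF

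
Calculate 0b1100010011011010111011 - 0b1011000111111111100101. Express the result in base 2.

0b1001011011011010110

Subtract column by column in base 2:
  1-1 → 0
  1-0 → 1
  0-1 → 1 (borrow)
  1-0-1 → 0
  1-0 → 1
  1-1 → 0
  0-1 → 1 (borrow)
  1-1-1 → 1 (borrow)
  0-1-1 → 0 (borrow)
  1-1-1 → 1 (borrow)
  1-1-1 → 1 (borrow)
  0-1-1 → 0 (borrow)
  1-1-1 → 1 (borrow)
  1-1-1 → 1 (borrow)
  0-1-1 → 0 (borrow)
  0-0-1 → 1 (borrow)
  1-0-1 → 0
  0-0 → 0
  0-1 → 1 (borrow)
  0-1-1 → 0 (borrow)
  1-0-1 → 0
  1-1 → 0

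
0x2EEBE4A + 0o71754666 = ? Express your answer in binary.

0x2EEBE4A = 0b10111011101011111001001010 in binary.
0o71754666 = 0b111001111101100110110110 in binary.
Add column by column in base 2, right to left:
  0+0 = 0
  1+1 = 0 carry 1
  0+1+1 = 0 carry 1
  1+0+1 = 0 carry 1
  0+1+1 = 0 carry 1
  0+1+1 = 0 carry 1
  1+0+1 = 0 carry 1
  0+1+1 = 0 carry 1
  0+1+1 = 0 carry 1
  1+0+1 = 0 carry 1
  1+0+1 = 0 carry 1
  1+1+1 = 1 carry 1
  1+1+1 = 1 carry 1
  1+0+1 = 0 carry 1
  0+1+1 = 0 carry 1
  1+1+1 = 1 carry 1
  0+1+1 = 0 carry 1
  1+1+1 = 1 carry 1
  1+1+1 = 1 carry 1
  1+0+1 = 0 carry 1
  0+0+1 = 1
  1+1 = 0 carry 1
  1+1+1 = 1 carry 1
  1+1+1 = 1 carry 1
  0+0+1 = 1
  1+0 = 1

0b11110101101001100000000000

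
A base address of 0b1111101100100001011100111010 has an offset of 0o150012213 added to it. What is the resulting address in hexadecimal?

0b1111101100100001011100111010 = 0xFB2173A in hexadecimal.
0o150012213 = 0x1A0148B in hexadecimal.
Add column by column in base 16, right to left:
  A+B = 5 carry 1
  3+8+1 = C
  7+4 = B
  1+1 = 2
  2+0 = 2
  B+A = 5 carry 1
  F+1+1 = 1 carry 1
  final carry 1

0x11522BC5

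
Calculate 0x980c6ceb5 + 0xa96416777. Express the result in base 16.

Add column by column in base 16, right to left:
  5+7 = c
  b+7 = 2 carry 1
  e+7+1 = 6 carry 1
  c+6+1 = 3 carry 1
  6+1+1 = 8
  c+4 = 0 carry 1
  0+6+1 = 7
  8+9 = 1 carry 1
  9+a+1 = 4 carry 1
  final carry 1

0x141708362c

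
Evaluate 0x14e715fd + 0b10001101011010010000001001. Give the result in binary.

0x14e715fd = 0b10100111001110001010111111101 in binary.
Add column by column in base 2, right to left:
  1+1 = 0 carry 1
  0+0+1 = 1
  1+0 = 1
  1+1 = 0 carry 1
  1+0+1 = 0 carry 1
  1+0+1 = 0 carry 1
  1+0+1 = 0 carry 1
  1+0+1 = 0 carry 1
  1+0+1 = 0 carry 1
  0+0+1 = 1
  1+1 = 0 carry 1
  0+0+1 = 1
  1+0 = 1
  0+1 = 1
  0+0 = 0
  0+1 = 1
  1+1 = 0 carry 1
  1+0+1 = 0 carry 1
  1+1+1 = 1 carry 1
  0+0+1 = 1
  0+1 = 1
  1+1 = 0 carry 1
  1+0+1 = 0 carry 1
  1+0+1 = 0 carry 1
  0+0+1 = 1
  0+1 = 1
  1+0 = 1
  0+0 = 0
  1+0 = 1

0b10111000111001011101000000110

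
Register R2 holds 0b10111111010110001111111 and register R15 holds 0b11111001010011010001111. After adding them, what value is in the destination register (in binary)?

0b110111000101001100001110

Add column by column in base 2, right to left:
  1+1 = 0 carry 1
  1+1+1 = 1 carry 1
  1+1+1 = 1 carry 1
  1+1+1 = 1 carry 1
  1+0+1 = 0 carry 1
  1+0+1 = 0 carry 1
  1+0+1 = 0 carry 1
  0+1+1 = 0 carry 1
  0+0+1 = 1
  0+1 = 1
  1+1 = 0 carry 1
  1+0+1 = 0 carry 1
  0+0+1 = 1
  1+1 = 0 carry 1
  0+0+1 = 1
  1+1 = 0 carry 1
  1+0+1 = 0 carry 1
  1+0+1 = 0 carry 1
  1+1+1 = 1 carry 1
  1+1+1 = 1 carry 1
  1+1+1 = 1 carry 1
  0+1+1 = 0 carry 1
  1+1+1 = 1 carry 1
  final carry 1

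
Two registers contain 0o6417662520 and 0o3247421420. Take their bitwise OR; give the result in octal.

OR each oct digit independently (no carries):
  6|3=7, 4|2=6, 1|4=5, 7|7=7, 6|4=6, 6|2=6, 2|1=3, 5|4=5, 2|2=2, 0|0=0

0o7657663520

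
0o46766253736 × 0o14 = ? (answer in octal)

0o723614017150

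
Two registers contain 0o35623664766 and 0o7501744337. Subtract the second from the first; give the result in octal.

0o26121720427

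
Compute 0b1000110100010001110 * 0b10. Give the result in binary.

0b10001101000100011100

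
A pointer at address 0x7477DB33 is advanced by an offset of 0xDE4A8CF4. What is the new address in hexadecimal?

0x152C26827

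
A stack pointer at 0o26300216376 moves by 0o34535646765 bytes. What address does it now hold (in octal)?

0o63036065363

Add column by column in base 8, right to left:
  6+5 = 3 carry 1
  7+6+1 = 6 carry 1
  3+7+1 = 3 carry 1
  6+6+1 = 5 carry 1
  1+4+1 = 6
  2+6 = 0 carry 1
  0+5+1 = 6
  0+3 = 3
  3+5 = 0 carry 1
  6+4+1 = 3 carry 1
  2+3+1 = 6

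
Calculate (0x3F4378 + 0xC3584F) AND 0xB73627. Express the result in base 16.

0x21207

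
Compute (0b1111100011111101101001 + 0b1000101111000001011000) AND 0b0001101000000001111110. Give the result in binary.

0b1000000

Add column by column in base 2, right to left:
  1+0 = 1
  0+0 = 0
  0+0 = 0
  1+1 = 0 carry 1
  0+1+1 = 0 carry 1
  1+0+1 = 0 carry 1
  1+1+1 = 1 carry 1
  0+0+1 = 1
  1+0 = 1
  1+0 = 1
  1+0 = 1
  1+0 = 1
  1+1 = 0 carry 1
  1+1+1 = 1 carry 1
  0+1+1 = 0 carry 1
  0+1+1 = 0 carry 1
  0+0+1 = 1
  1+1 = 0 carry 1
  1+0+1 = 0 carry 1
  1+0+1 = 0 carry 1
  1+0+1 = 0 carry 1
  1+1+1 = 1 carry 1
  final carry 1
Sum = 0b11000010010111111000001; now AND with 0b0001101000000001111110:
  11000010010111111000001
& 00001101000000001111110
= 00000000000000001000000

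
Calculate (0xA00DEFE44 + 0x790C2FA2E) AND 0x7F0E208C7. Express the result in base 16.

0x190A00842

Add column by column in base 16, right to left:
  4+E = 2 carry 1
  4+2+1 = 7
  E+A = 8 carry 1
  F+F+1 = F carry 1
  E+2+1 = 1 carry 1
  D+C+1 = A carry 1
  0+0+1 = 1
  0+9 = 9
  A+7 = 1 carry 1
  final carry 1
Sum = 0x1191A1F872; now AND with 0x7F0E208C7:
  1&0=0, 1&7=1, 9&F=9, 1&0=0, A&E=A, 1&2=0, F&0=0, 8&8=8, 7&C=4, 2&7=2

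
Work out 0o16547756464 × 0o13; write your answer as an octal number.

0o241567500474

Multiply each base-8 digit by 11, carrying:
  4×11 = 44 → write 4 carry 5
  6×11+5 = 71 → write 7 carry 8
  4×11+8 = 52 → write 4 carry 6
  6×11+6 = 72 → write 0 carry 9
  5×11+9 = 64 → write 0 carry 8
  7×11+8 = 85 → write 5 carry 10
  7×11+10 = 87 → write 7 carry 10
  4×11+10 = 54 → write 6 carry 6
  5×11+6 = 61 → write 5 carry 7
  6×11+7 = 73 → write 1 carry 9
  1×11+9 = 20 → write 4 carry 2
  remaining carry: 2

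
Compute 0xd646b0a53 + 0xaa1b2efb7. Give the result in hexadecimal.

0x18061dfa0a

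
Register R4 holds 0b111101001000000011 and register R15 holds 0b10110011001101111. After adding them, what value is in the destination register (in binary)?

Add column by column in base 2, right to left:
  1+1 = 0 carry 1
  1+1+1 = 1 carry 1
  0+1+1 = 0 carry 1
  0+1+1 = 0 carry 1
  0+0+1 = 1
  0+1 = 1
  0+1 = 1
  0+0 = 0
  0+0 = 0
  1+1 = 0 carry 1
  0+1+1 = 0 carry 1
  0+0+1 = 1
  1+0 = 1
  0+1 = 1
  1+1 = 0 carry 1
  1+0+1 = 0 carry 1
  1+1+1 = 1 carry 1
  1+0+1 = 0 carry 1
  final carry 1

0b1010011100001110010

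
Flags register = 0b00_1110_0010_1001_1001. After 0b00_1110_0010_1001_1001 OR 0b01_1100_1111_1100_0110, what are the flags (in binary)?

OR bit by bit (1 where either bit is 1):
  001110001010011001
| 011100111111000110
= 011110111111011111

0b011110111111011111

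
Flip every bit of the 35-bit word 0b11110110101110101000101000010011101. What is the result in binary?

0b00001001010001010111010111101100010

Invert each bit: 11110110101110101000101000010011101 → 00001001010001010111010111101100010.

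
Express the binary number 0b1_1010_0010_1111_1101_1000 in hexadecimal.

0x1a2fd8

Group the bits into nibbles: 0001 1010 0010 1111 1101 1000 → 1a2fd8.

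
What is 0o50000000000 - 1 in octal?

0o47777777777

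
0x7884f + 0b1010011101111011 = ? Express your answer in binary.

0x7884f = 0b1111000100001001111 in binary.
Add column by column in base 2, right to left:
  1+1 = 0 carry 1
  1+1+1 = 1 carry 1
  1+0+1 = 0 carry 1
  1+1+1 = 1 carry 1
  0+1+1 = 0 carry 1
  0+1+1 = 0 carry 1
  1+1+1 = 1 carry 1
  0+0+1 = 1
  0+1 = 1
  0+1 = 1
  0+1 = 1
  1+0 = 1
  0+0 = 0
  0+1 = 1
  0+0 = 0
  1+1 = 0 carry 1
  1+0+1 = 0 carry 1
  1+0+1 = 0 carry 1
  1+0+1 = 0 carry 1
  final carry 1

0b10000010111111001010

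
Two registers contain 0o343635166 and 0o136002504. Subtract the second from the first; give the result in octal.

Subtract column by column in base 8:
  6-4 → 2
  6-0 → 6
  1-5 → 4 (borrow)
  5-2-1 → 2
  3-0 → 3
  6-0 → 6
  3-6 → 5 (borrow)
  4-3-1 → 0
  3-1 → 2

0o205632462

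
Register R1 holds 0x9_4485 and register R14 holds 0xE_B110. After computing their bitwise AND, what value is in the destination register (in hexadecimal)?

AND each hex digit independently (no carries):
  9&E=8, 4&B=0, 4&1=0, 8&1=0, 5&0=0

0x80000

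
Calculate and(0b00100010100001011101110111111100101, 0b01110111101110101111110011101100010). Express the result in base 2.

0b00100010100000001101110011101100000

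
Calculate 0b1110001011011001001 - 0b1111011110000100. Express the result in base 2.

Subtract column by column in base 2:
  1-0 → 1
  0-0 → 0
  0-1 → 1 (borrow)
  1-0-1 → 0
  0-0 → 0
  0-0 → 0
  1-0 → 1
  1-1 → 0
  0-1 → 1 (borrow)
  1-1-1 → 1 (borrow)
  1-1-1 → 1 (borrow)
  0-0-1 → 1 (borrow)
  1-1-1 → 1 (borrow)
  0-1-1 → 0 (borrow)
  0-1-1 → 0 (borrow)
  0-1-1 → 0 (borrow)
  1-0-1 → 0
  1-0 → 1
  1-0 → 1

0b1100001111101000101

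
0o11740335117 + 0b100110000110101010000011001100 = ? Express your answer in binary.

0o11740335117 = 0b1001111100000011011101001001111 in binary.
Add column by column in base 2, right to left:
  1+0 = 1
  1+0 = 1
  1+1 = 0 carry 1
  1+1+1 = 1 carry 1
  0+0+1 = 1
  0+0 = 0
  1+1 = 0 carry 1
  0+1+1 = 0 carry 1
  0+0+1 = 1
  1+0 = 1
  0+0 = 0
  1+0 = 1
  1+0 = 1
  1+1 = 0 carry 1
  0+0+1 = 1
  1+1 = 0 carry 1
  1+0+1 = 0 carry 1
  0+1+1 = 0 carry 1
  0+0+1 = 1
  0+1 = 1
  0+1 = 1
  0+0 = 0
  0+0 = 0
  1+0 = 1
  1+0 = 1
  1+1 = 0 carry 1
  1+1+1 = 1 carry 1
  1+0+1 = 0 carry 1
  0+0+1 = 1
  0+1 = 1
  1+0 = 1

0b1110101100111000101101100011011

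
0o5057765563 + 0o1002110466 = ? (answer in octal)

0o6062076251

Add column by column in base 8, right to left:
  3+6 = 1 carry 1
  6+6+1 = 5 carry 1
  5+4+1 = 2 carry 1
  5+0+1 = 6
  6+1 = 7
  7+1 = 0 carry 1
  7+2+1 = 2 carry 1
  5+0+1 = 6
  0+0 = 0
  5+1 = 6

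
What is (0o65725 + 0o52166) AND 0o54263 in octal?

0o40003

Add column by column in base 8, right to left:
  5+6 = 3 carry 1
  2+6+1 = 1 carry 1
  7+1+1 = 1 carry 1
  5+2+1 = 0 carry 1
  6+5+1 = 4 carry 1
  final carry 1
Sum = 0o140113; now AND with 0o54263:
  1&0=0, 4&5=4, 0&4=0, 1&2=0, 1&6=0, 3&3=3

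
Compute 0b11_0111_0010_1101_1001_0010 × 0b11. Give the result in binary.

0b101001011000100010110110

Multiply each base-2 digit by 3, carrying:
  0×3 = 0 → write 0
  1×3 = 3 → write 1 carry 1
  0×3+1 = 1 → write 1
  0×3 = 0 → write 0
  1×3 = 3 → write 1 carry 1
  0×3+1 = 1 → write 1
  0×3 = 0 → write 0
  1×3 = 3 → write 1 carry 1
  1×3+1 = 4 → write 0 carry 2
  0×3+2 = 2 → write 0 carry 1
  1×3+1 = 4 → write 0 carry 2
  1×3+2 = 5 → write 1 carry 2
  0×3+2 = 2 → write 0 carry 1
  1×3+1 = 4 → write 0 carry 2
  0×3+2 = 2 → write 0 carry 1
  0×3+1 = 1 → write 1
  1×3 = 3 → write 1 carry 1
  1×3+1 = 4 → write 0 carry 2
  1×3+2 = 5 → write 1 carry 2
  0×3+2 = 2 → write 0 carry 1
  1×3+1 = 4 → write 0 carry 2
  1×3+2 = 5 → write 1 carry 2
  remaining carry: 10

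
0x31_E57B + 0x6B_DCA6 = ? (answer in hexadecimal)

0x9DC221

Add column by column in base 16, right to left:
  B+6 = 1 carry 1
  7+A+1 = 2 carry 1
  5+C+1 = 2 carry 1
  E+D+1 = C carry 1
  1+B+1 = D
  3+6 = 9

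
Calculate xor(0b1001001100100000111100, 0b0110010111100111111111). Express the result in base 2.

0b1111011011000111000011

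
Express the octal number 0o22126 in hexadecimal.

0x2456

Each octal digit is 3 bits: 2=010 2=010 1=001 2=010 6=110.
Group the bits into nibbles: 0010 0100 0101 0110 → 2456.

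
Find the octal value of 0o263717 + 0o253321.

0o537240

Add column by column in base 8, right to left:
  7+1 = 0 carry 1
  1+2+1 = 4
  7+3 = 2 carry 1
  3+3+1 = 7
  6+5 = 3 carry 1
  2+2+1 = 5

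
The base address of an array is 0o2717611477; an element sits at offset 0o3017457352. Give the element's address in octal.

Add column by column in base 8, right to left:
  7+2 = 1 carry 1
  7+5+1 = 5 carry 1
  4+3+1 = 0 carry 1
  1+7+1 = 1 carry 1
  1+5+1 = 7
  6+4 = 2 carry 1
  7+7+1 = 7 carry 1
  1+1+1 = 3
  7+0 = 7
  2+3 = 5

0o5737271051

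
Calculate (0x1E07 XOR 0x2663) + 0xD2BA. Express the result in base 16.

0x10B1E

First 0x1E07 XOR 0x2663 = 0x3864.
Add column by column in base 16, right to left:
  4+A = E
  6+B = 1 carry 1
  8+2+1 = B
  3+D = 0 carry 1
  final carry 1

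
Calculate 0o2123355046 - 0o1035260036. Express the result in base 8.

Subtract column by column in base 8:
  6-6 → 0
  4-3 → 1
  0-0 → 0
  5-0 → 5
  5-6 → 7 (borrow)
  3-2-1 → 0
  3-5 → 6 (borrow)
  2-3-1 → 6 (borrow)
  1-0-1 → 0
  2-1 → 1

0o1066075010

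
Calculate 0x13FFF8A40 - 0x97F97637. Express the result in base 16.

Subtract column by column in base 16:
  0-7 → 9 (borrow)
  4-3-1 → 0
  A-6 → 4
  8-7 → 1
  F-9 → 6
  F-F → 0
  F-7 → 8
  3-9 → A (borrow)
  1-0-1 → 0

0xA8061409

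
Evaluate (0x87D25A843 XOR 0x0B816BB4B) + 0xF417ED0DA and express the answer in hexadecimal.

First 0x87D25A843 XOR 0x0B816BB4B = 0x8C5331308.
Add column by column in base 16, right to left:
  8+A = 2 carry 1
  0+D+1 = E
  3+0 = 3
  1+D = E
  3+E = 1 carry 1
  3+7+1 = B
  5+1 = 6
  C+4 = 0 carry 1
  8+F+1 = 8 carry 1
  final carry 1

0x1806B1E3E2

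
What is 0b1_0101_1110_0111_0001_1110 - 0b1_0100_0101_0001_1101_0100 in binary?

0b11001010101001010

Subtract column by column in base 2:
  0-0 → 0
  1-0 → 1
  1-1 → 0
  1-0 → 1
  1-1 → 0
  0-0 → 0
  0-1 → 1 (borrow)
  0-1-1 → 0 (borrow)
  1-1-1 → 1 (borrow)
  1-0-1 → 0
  1-0 → 1
  0-0 → 0
  0-1 → 1 (borrow)
  1-0-1 → 0
  1-1 → 0
  1-0 → 1
  1-0 → 1
  0-0 → 0
  1-1 → 0
  0-0 → 0
  1-1 → 0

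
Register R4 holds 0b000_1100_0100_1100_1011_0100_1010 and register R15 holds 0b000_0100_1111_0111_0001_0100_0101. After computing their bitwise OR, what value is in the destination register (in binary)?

OR bit by bit (1 where either bit is 1):
  000110001001100101101001010
| 000010011110111000101000101
= 000110011111111101101001111

0b000110011111111101101001111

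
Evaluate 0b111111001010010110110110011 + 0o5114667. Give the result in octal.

0o776343552

0b111111001010010110110110011 = 0o771226663 in octal.
Add column by column in base 8, right to left:
  3+7 = 2 carry 1
  6+6+1 = 5 carry 1
  6+6+1 = 5 carry 1
  6+4+1 = 3 carry 1
  2+1+1 = 4
  2+1 = 3
  1+5 = 6
  7+0 = 7
  7+0 = 7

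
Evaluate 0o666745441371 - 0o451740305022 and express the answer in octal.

Subtract column by column in base 8:
  1-2 → 7 (borrow)
  7-2-1 → 4
  3-0 → 3
  1-5 → 4 (borrow)
  4-0-1 → 3
  4-3 → 1
  5-0 → 5
  4-4 → 0
  7-7 → 0
  6-1 → 5
  6-5 → 1
  6-4 → 2

0o215005134347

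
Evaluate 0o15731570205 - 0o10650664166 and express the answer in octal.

Subtract column by column in base 8:
  5-6 → 7 (borrow)
  0-6-1 → 1 (borrow)
  2-1-1 → 0
  0-4 → 4 (borrow)
  7-6-1 → 0
  5-6 → 7 (borrow)
  1-0-1 → 0
  3-5 → 6 (borrow)
  7-6-1 → 0
  5-0 → 5
  1-1 → 0

0o5060704017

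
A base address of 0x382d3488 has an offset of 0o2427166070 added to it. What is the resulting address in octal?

0o11442420300

0x382d3488 = 0o7013232210 in octal.
Add column by column in base 8, right to left:
  0+0 = 0
  1+7 = 0 carry 1
  2+0+1 = 3
  2+6 = 0 carry 1
  3+6+1 = 2 carry 1
  2+1+1 = 4
  3+7 = 2 carry 1
  1+2+1 = 4
  0+4 = 4
  7+2 = 1 carry 1
  final carry 1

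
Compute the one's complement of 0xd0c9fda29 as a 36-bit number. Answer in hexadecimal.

Each hex digit d becomes f−d:
  d→2, 0→f, c→3, 9→6, f→0, d→2, a→5, 2→d, 9→6

0x2f36025d6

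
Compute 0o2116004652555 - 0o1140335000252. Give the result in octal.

Subtract column by column in base 8:
  5-2 → 3
  5-5 → 0
  5-2 → 3
  2-0 → 2
  5-0 → 5
  6-0 → 6
  4-5 → 7 (borrow)
  0-3-1 → 4 (borrow)
  0-3-1 → 4 (borrow)
  6-0-1 → 5
  1-4 → 5 (borrow)
  1-1-1 → 7 (borrow)
  2-1-1 → 0

0o755447652303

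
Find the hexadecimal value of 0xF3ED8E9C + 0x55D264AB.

0x149BFF347

Add column by column in base 16, right to left:
  C+B = 7 carry 1
  9+A+1 = 4 carry 1
  E+4+1 = 3 carry 1
  8+6+1 = F
  D+2 = F
  E+D = B carry 1
  3+5+1 = 9
  F+5 = 4 carry 1
  final carry 1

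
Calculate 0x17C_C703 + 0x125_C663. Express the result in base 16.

0x2A28D66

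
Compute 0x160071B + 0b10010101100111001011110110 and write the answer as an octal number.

0o355475021

0x160071B = 0o130003433 in octal.
0b10010101100111001011110110 = 0o225471366 in octal.
Add column by column in base 8, right to left:
  3+6 = 1 carry 1
  3+6+1 = 2 carry 1
  4+3+1 = 0 carry 1
  3+1+1 = 5
  0+7 = 7
  0+4 = 4
  0+5 = 5
  3+2 = 5
  1+2 = 3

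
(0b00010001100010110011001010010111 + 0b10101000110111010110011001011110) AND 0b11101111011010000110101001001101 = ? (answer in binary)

0b10101010011010000000100001000101

Add column by column in base 2, right to left:
  1+0 = 1
  1+1 = 0 carry 1
  1+1+1 = 1 carry 1
  0+1+1 = 0 carry 1
  1+1+1 = 1 carry 1
  0+0+1 = 1
  0+1 = 1
  1+0 = 1
  0+0 = 0
  1+1 = 0 carry 1
  0+1+1 = 0 carry 1
  0+0+1 = 1
  1+0 = 1
  1+1 = 0 carry 1
  0+1+1 = 0 carry 1
  0+0+1 = 1
  1+1 = 0 carry 1
  1+0+1 = 0 carry 1
  0+1+1 = 0 carry 1
  1+1+1 = 1 carry 1
  0+1+1 = 0 carry 1
  0+0+1 = 1
  0+1 = 1
  1+1 = 0 carry 1
  1+0+1 = 0 carry 1
  0+0+1 = 1
  0+0 = 0
  0+1 = 1
  1+0 = 1
  0+1 = 1
  0+0 = 0
  0+1 = 1
Sum = 0b10111010011010001001100011110101; now AND with 0b11101111011010000110101001001101:
  10111010011010001001100011110101
& 11101111011010000110101001001101
= 10101010011010000000100001000101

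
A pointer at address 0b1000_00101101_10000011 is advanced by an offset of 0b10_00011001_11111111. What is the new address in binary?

0b10100100011110000010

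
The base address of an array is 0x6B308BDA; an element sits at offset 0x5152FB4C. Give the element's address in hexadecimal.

0xBC838726

Add column by column in base 16, right to left:
  A+C = 6 carry 1
  D+4+1 = 2 carry 1
  B+B+1 = 7 carry 1
  8+F+1 = 8 carry 1
  0+2+1 = 3
  3+5 = 8
  B+1 = C
  6+5 = B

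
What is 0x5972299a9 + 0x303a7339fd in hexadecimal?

Add column by column in base 16, right to left:
  9+d = 6 carry 1
  a+f+1 = a carry 1
  9+9+1 = 3 carry 1
  9+3+1 = d
  2+3 = 5
  2+7 = 9
  7+a = 1 carry 1
  9+3+1 = d
  5+0 = 5
  0+3 = 3

0x35d195d3a6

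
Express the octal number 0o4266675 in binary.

0b100010110110110111101

Each octal digit is 3 bits: 4=100 2=010 6=110 6=110 6=110 7=111 5=101.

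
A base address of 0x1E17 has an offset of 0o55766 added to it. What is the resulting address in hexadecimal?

0x7A0D

0o55766 = 0x5BF6 in hexadecimal.
Add column by column in base 16, right to left:
  7+6 = D
  1+F = 0 carry 1
  E+B+1 = A carry 1
  1+5+1 = 7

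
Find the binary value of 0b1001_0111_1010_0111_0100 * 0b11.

Multiply each base-2 digit by 3, carrying:
  0×3 = 0 → write 0
  0×3 = 0 → write 0
  1×3 = 3 → write 1 carry 1
  0×3+1 = 1 → write 1
  1×3 = 3 → write 1 carry 1
  1×3+1 = 4 → write 0 carry 2
  1×3+2 = 5 → write 1 carry 2
  0×3+2 = 2 → write 0 carry 1
  0×3+1 = 1 → write 1
  1×3 = 3 → write 1 carry 1
  0×3+1 = 1 → write 1
  1×3 = 3 → write 1 carry 1
  1×3+1 = 4 → write 0 carry 2
  1×3+2 = 5 → write 1 carry 2
  1×3+2 = 5 → write 1 carry 2
  0×3+2 = 2 → write 0 carry 1
  1×3+1 = 4 → write 0 carry 2
  0×3+2 = 2 → write 0 carry 1
  0×3+1 = 1 → write 1
  1×3 = 3 → write 1 carry 1
  remaining carry: 1

0b111000110111101011100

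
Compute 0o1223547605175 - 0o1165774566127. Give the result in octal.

Subtract column by column in base 8:
  5-7 → 6 (borrow)
  7-2-1 → 4
  1-1 → 0
  5-6 → 7 (borrow)
  0-6-1 → 1 (borrow)
  6-5-1 → 0
  7-4 → 3
  4-7 → 5 (borrow)
  5-7-1 → 5 (borrow)
  3-5-1 → 5 (borrow)
  2-6-1 → 3 (borrow)
  2-1-1 → 0
  1-1 → 0

0o35553017046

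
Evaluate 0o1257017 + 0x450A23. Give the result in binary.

0b10010100110100000110010

0o1257017 = 0b1010101111000001111 in binary.
0x450A23 = 0b10001010000101000100011 in binary.
Add column by column in base 2, right to left:
  1+1 = 0 carry 1
  1+1+1 = 1 carry 1
  1+0+1 = 0 carry 1
  1+0+1 = 0 carry 1
  0+0+1 = 1
  0+1 = 1
  0+0 = 0
  0+0 = 0
  0+0 = 0
  1+1 = 0 carry 1
  1+0+1 = 0 carry 1
  1+1+1 = 1 carry 1
  1+0+1 = 0 carry 1
  0+0+1 = 1
  1+0 = 1
  0+0 = 0
  1+1 = 0 carry 1
  0+0+1 = 1
  1+1 = 0 carry 1
  0+0+1 = 1
  0+0 = 0
  0+0 = 0
  0+1 = 1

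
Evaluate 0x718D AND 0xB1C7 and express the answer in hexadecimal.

0x3185

AND each hex digit independently (no carries):
  7&B=3, 1&1=1, 8&C=8, D&7=5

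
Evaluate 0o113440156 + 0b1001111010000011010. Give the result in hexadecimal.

0x1333488

0o113440156 = 0x12e406e in hexadecimal.
0b1001111010000011010 = 0x4f41a in hexadecimal.
Add column by column in base 16, right to left:
  e+a = 8 carry 1
  6+1+1 = 8
  0+4 = 4
  4+f = 3 carry 1
  e+4+1 = 3 carry 1
  2+0+1 = 3
  1+0 = 1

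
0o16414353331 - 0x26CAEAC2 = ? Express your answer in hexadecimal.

0o16414353331 = 0x7431D6D9 in hexadecimal.
Subtract column by column in base 16:
  9-2 → 7
  D-C → 1
  6-A → C (borrow)
  D-E-1 → E (borrow)
  1-A-1 → 6 (borrow)
  3-C-1 → 6 (borrow)
  4-6-1 → D (borrow)
  7-2-1 → 4

0x4D66EC17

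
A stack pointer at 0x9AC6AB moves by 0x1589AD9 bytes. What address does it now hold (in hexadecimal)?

0x1F36184

Add column by column in base 16, right to left:
  B+9 = 4 carry 1
  A+D+1 = 8 carry 1
  6+A+1 = 1 carry 1
  C+9+1 = 6 carry 1
  A+8+1 = 3 carry 1
  9+5+1 = F
  0+1 = 1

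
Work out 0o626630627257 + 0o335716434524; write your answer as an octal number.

Add column by column in base 8, right to left:
  7+4 = 3 carry 1
  5+2+1 = 0 carry 1
  2+5+1 = 0 carry 1
  7+4+1 = 4 carry 1
  2+3+1 = 6
  6+4 = 2 carry 1
  0+6+1 = 7
  3+1 = 4
  6+7 = 5 carry 1
  6+5+1 = 4 carry 1
  2+3+1 = 6
  6+3 = 1 carry 1
  final carry 1

0o1164547264003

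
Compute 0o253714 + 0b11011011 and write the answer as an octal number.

0b11011011 = 0o333 in octal.
Add column by column in base 8, right to left:
  4+3 = 7
  1+3 = 4
  7+3 = 2 carry 1
  3+0+1 = 4
  5+0 = 5
  2+0 = 2

0o254247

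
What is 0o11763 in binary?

Each octal digit is 3 bits: 1=001 1=001 7=111 6=110 3=011.

0b1001111110011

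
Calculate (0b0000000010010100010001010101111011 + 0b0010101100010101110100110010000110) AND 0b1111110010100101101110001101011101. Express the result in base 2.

Add column by column in base 2, right to left:
  1+0 = 1
  1+1 = 0 carry 1
  0+1+1 = 0 carry 1
  1+0+1 = 0 carry 1
  1+0+1 = 0 carry 1
  1+0+1 = 0 carry 1
  1+0+1 = 0 carry 1
  0+1+1 = 0 carry 1
  1+0+1 = 0 carry 1
  0+0+1 = 1
  1+1 = 0 carry 1
  0+1+1 = 0 carry 1
  1+0+1 = 0 carry 1
  0+0+1 = 1
  0+1 = 1
  0+0 = 0
  1+1 = 0 carry 1
  0+1+1 = 0 carry 1
  0+1+1 = 0 carry 1
  0+0+1 = 1
  1+1 = 0 carry 1
  0+0+1 = 1
  1+1 = 0 carry 1
  0+0+1 = 1
  0+0 = 0
  1+0 = 1
  0+1 = 1
  0+1 = 1
  0+0 = 0
  0+1 = 1
  0+0 = 0
  0+1 = 1
Sum = 0b10101110101010000110001000000001; now AND with 0b1111110010100101101110001101011101:
  0010101110101010000110001000000001
& 1111110010100101101110001101011101
= 0010100010100000000110001000000001

0b10100010100000000110001000000001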